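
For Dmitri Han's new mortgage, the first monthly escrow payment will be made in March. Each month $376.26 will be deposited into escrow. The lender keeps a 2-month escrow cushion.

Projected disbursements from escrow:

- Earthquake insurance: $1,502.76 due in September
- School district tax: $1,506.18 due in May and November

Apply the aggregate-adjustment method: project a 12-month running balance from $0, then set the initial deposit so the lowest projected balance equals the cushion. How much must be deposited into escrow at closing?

Cushion = 2 × $376.26 = $752.52
Trial balance (start $0, +$376.26 each month, − disbursements):
  Mar: +$376.26 → $376.26
  Apr: +$376.26 → $752.52
  May: +$376.26 − $1,506.18 → -$377.40
  Jun: +$376.26 → -$1.14
  Jul: +$376.26 → $375.12
  Aug: +$376.26 → $751.38
  Sep: +$376.26 − $1,502.76 → -$375.12
  Oct: +$376.26 → $1.14
  Nov: +$376.26 − $1,506.18 → -$1,128.78
  Dec: +$376.26 → -$752.52
  Jan: +$376.26 → -$376.26
  Feb: +$376.26 → $0.00
Lowest trial balance = -$1,128.78 (Nov)
Initial deposit = cushion − low point = $752.52 − (-$1,128.78) = $1,881.30

$1,881.30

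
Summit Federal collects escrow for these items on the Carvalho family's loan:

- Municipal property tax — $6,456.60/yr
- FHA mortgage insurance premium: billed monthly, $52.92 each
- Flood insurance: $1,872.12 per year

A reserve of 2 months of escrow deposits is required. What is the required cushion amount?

$1,493.96

Municipal property tax = $6,456.60 annually
FHA mortgage insurance premium = $52.92 × 12 = $635.04 annually
Flood insurance = $1,872.12 annually
Total annual escrow = $8,963.76
Base monthly escrow = $8,963.76 / 12 = $746.98
Reserve = 2 × $746.98 = $1,493.96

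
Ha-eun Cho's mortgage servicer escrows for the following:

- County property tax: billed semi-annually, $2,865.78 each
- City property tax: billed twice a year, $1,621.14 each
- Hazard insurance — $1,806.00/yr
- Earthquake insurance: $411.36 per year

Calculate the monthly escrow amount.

County property tax — $2,865.78 × 2 = $5,731.56
City property tax — $1,621.14 × 2 = $3,242.28
Hazard insurance — $1,806.00
Earthquake insurance — $411.36
Total annual escrow = $5,731.56 + $3,242.28 + $1,806.00 + $411.36 = $11,191.20
Monthly escrow = $11,191.20 / 12 = $932.60

$932.60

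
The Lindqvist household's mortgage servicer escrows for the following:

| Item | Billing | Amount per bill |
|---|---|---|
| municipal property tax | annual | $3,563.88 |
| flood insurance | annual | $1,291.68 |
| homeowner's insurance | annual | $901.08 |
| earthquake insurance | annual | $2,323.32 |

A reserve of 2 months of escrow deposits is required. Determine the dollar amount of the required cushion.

$1,346.66

Municipal property tax = $3,563.88 per year
Flood insurance = $1,291.68 per year
Homeowner's insurance = $901.08 per year
Earthquake insurance = $2,323.32 per year
Yearly total = $3,563.88 + $1,291.68 + $901.08 + $2,323.32 = $8,079.96
Monthly escrow = $8,079.96 / 12 = $673.33
Cushion = 2 × $673.33 = $1,346.66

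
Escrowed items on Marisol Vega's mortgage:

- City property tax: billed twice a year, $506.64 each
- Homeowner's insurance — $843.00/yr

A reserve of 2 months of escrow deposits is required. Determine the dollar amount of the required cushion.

City property tax: $506.64 × 2 = $1,013.28 annually
Homeowner's insurance: $843.00 annually
Yearly total = $1,013.28 + $843.00 = $1,856.28
Per month = $1,856.28 ÷ 12 = $154.69
Cushion = 2 × $154.69 = $309.38

$309.38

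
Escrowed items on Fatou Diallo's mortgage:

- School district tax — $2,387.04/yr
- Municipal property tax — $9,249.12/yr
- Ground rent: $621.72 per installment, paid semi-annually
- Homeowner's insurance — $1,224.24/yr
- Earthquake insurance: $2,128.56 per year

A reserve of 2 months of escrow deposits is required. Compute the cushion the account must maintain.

$2,705.40

School district tax: $2,387.04/yr
Municipal property tax: $9,249.12/yr
Ground rent: $621.72 × 2 = $1,243.44/yr
Homeowner's insurance: $1,224.24/yr
Earthquake insurance: $2,128.56/yr
Total per year = $16,232.40
Monthly escrow = $16,232.40 ÷ 12 = $1,352.70
Required cushion = 2 × $1,352.70 = $2,705.40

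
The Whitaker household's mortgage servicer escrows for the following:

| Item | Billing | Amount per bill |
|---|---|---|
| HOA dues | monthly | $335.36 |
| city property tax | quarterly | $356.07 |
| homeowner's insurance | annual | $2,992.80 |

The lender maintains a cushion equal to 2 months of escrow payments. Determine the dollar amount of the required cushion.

HOA dues — $335.36 × 12 = $4,024.32 per year
City property tax — $356.07 × 4 = $1,424.28 per year
Homeowner's insurance — $2,992.80 per year
Combined annual = $4,024.32 + $1,424.28 + $2,992.80 = $8,441.40
Monthly escrow = $8,441.40 / 12 = $703.45
Required cushion = 2 × $703.45 = $1,406.90

$1,406.90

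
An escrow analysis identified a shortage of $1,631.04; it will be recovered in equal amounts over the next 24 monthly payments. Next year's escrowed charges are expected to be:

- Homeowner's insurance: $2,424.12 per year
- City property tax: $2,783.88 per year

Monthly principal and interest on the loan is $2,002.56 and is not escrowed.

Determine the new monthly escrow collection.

Homeowner's insurance: $2,424.12/yr
City property tax: $2,783.88/yr
Combined annual = $5,208.00
Base monthly escrow = $5,208.00 ÷ 12 = $434.00
Shortage per month = $1,631.04 ÷ 24 = $67.96
Adjusted monthly = $434.00 + $67.96 = $501.96

$501.96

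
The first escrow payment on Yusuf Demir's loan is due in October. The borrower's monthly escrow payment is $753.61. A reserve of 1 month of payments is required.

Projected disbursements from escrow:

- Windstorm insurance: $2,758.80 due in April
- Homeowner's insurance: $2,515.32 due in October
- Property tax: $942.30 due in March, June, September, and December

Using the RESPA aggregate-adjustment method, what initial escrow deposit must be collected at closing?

Cushion = 1 × $753.61 = $753.61
Trial balance (start $0, +$753.61 each month, − disbursements):
  Oct: +$753.61 − $2,515.32 → -$1,761.71
  Nov: +$753.61 → -$1,008.10
  Dec: +$753.61 − $942.30 → -$1,196.79
  Jan: +$753.61 → -$443.18
  Feb: +$753.61 → $310.43
  Mar: +$753.61 − $942.30 → $121.74
  Apr: +$753.61 − $2,758.80 → -$1,883.45
  May: +$753.61 → -$1,129.84
  Jun: +$753.61 − $942.30 → -$1,318.53
  Jul: +$753.61 → -$564.92
  Aug: +$753.61 → $188.69
  Sep: +$753.61 − $942.30 → $0.00
Lowest trial balance = -$1,883.45 (Apr)
Initial deposit = cushion − low point = $753.61 − (-$1,883.45) = $2,637.06

$2,637.06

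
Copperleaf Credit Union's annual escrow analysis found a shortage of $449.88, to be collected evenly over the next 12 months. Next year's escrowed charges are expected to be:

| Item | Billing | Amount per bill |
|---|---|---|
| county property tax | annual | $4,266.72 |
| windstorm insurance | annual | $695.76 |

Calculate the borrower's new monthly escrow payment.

County property tax: $4,266.72 per year
Windstorm insurance: $695.76 per year
Total annual escrow = $4,266.72 + $695.76 = $4,962.48
Monthly = $4,962.48 ÷ 12 = $413.54
Shortage spread = $449.88 / 12 = $37.49/mo
New monthly escrow = $413.54 + $37.49 = $451.03

$451.03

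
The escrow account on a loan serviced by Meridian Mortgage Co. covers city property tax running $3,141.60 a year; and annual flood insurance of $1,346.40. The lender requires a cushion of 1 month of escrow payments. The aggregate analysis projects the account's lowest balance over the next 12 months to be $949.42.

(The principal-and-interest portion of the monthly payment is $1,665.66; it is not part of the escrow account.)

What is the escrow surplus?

City property tax: $3,141.60/yr
Flood insurance: $1,346.40/yr
Total annual escrow = $4,488.00
Monthly = $4,488.00 / 12 = $374.00
Required cushion = 1 × $374.00 = $374.00
Excess over cushion: $949.42 − $374.00 = $575.42

$575.42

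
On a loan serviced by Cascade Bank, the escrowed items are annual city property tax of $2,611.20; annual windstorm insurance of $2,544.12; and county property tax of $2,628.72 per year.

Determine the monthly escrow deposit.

City property tax: $2,611.20 per year
Windstorm insurance: $2,544.12 per year
County property tax: $2,628.72 per year
Combined annual = $7,784.04
Base monthly escrow = $7,784.04 / 12 = $648.67

$648.67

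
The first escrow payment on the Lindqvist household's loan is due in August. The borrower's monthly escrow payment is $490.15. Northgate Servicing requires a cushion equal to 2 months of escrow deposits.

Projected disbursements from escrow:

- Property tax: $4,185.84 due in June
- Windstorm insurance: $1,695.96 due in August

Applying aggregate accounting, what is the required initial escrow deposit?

Cushion = 2 × $490.15 = $980.30
Trial balance (start $0, +$490.15 each month, − disbursements):
  Aug: +$490.15 − $1,695.96 → -$1,205.81
  Sep: +$490.15 → -$715.66
  Oct: +$490.15 → -$225.51
  Nov: +$490.15 → $264.64
  Dec: +$490.15 → $754.79
  Jan: +$490.15 → $1,244.94
  Feb: +$490.15 → $1,735.09
  Mar: +$490.15 → $2,225.24
  Apr: +$490.15 → $2,715.39
  May: +$490.15 → $3,205.54
  Jun: +$490.15 − $4,185.84 → -$490.15
  Jul: +$490.15 → $0.00
Lowest trial balance = -$1,205.81 (Aug)
Initial deposit = cushion − low point = $980.30 − (-$1,205.81) = $2,186.11

$2,186.11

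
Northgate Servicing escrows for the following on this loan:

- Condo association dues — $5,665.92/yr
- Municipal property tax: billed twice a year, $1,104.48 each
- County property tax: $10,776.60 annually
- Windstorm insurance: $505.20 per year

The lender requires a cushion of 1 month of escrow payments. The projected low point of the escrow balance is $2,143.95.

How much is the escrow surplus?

Condo association dues = $5,665.92
Municipal property tax = $1,104.48 × 2 = $2,208.96
County property tax = $10,776.60
Windstorm insurance = $505.20
Yearly total = $19,156.68
Per month = $19,156.68 ÷ 12 = $1,596.39
Required cushion = 1 × $1,596.39 = $1,596.39
Excess over cushion: $2,143.95 − $1,596.39 = $547.56

$547.56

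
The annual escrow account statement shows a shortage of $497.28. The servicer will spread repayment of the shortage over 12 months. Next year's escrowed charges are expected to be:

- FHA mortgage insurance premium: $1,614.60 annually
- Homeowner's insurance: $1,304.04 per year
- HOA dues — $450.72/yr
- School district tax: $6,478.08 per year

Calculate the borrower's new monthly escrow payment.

FHA mortgage insurance premium = $1,614.60
Homeowner's insurance = $1,304.04
HOA dues = $450.72
School district tax = $6,478.08
Total annual escrow = $1,614.60 + $1,304.04 + $450.72 + $6,478.08 = $9,847.44
Monthly = $9,847.44 ÷ 12 = $820.62
Shortage spread = $497.28 / 12 = $41.44/mo
Adjusted monthly = $820.62 + $41.44 = $862.06

$862.06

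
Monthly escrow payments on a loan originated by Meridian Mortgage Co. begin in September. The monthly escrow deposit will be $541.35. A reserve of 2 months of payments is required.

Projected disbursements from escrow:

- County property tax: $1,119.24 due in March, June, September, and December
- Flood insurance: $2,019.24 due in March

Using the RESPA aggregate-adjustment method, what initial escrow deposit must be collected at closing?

Cushion = 2 × $541.35 = $1,082.70
Trial balance (start $0, +$541.35 each month, − disbursements):
  Sep: +$541.35 − $1,119.24 → -$577.89
  Oct: +$541.35 → -$36.54
  Nov: +$541.35 → $504.81
  Dec: +$541.35 − $1,119.24 → -$73.08
  Jan: +$541.35 → $468.27
  Feb: +$541.35 → $1,009.62
  Mar: +$541.35 − $3,138.48 → -$1,587.51
  Apr: +$541.35 → -$1,046.16
  May: +$541.35 → -$504.81
  Jun: +$541.35 − $1,119.24 → -$1,082.70
  Jul: +$541.35 → -$541.35
  Aug: +$541.35 → $0.00
Lowest trial balance = -$1,587.51 (Mar)
Initial deposit = cushion − low point = $1,082.70 − (-$1,587.51) = $2,670.21

$2,670.21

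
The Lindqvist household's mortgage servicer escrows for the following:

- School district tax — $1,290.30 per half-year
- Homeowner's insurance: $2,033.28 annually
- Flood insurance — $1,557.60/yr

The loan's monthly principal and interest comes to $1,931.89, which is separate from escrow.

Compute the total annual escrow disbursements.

$6,171.48

School district tax = $1,290.30 × 2 = $2,580.60
Homeowner's insurance = $2,033.28
Flood insurance = $1,557.60
Combined annual = $2,580.60 + $2,033.28 + $1,557.60 = $6,171.48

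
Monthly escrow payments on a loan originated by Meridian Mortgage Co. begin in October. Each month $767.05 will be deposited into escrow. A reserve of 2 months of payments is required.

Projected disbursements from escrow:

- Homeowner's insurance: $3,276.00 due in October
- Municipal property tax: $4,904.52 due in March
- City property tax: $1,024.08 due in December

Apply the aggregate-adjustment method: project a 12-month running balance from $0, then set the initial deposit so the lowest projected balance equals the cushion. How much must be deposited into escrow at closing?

Cushion = 2 × $767.05 = $1,534.10
Trial balance (start $0, +$767.05 each month, − disbursements):
  Oct: +$767.05 − $3,276.00 → -$2,508.95
  Nov: +$767.05 → -$1,741.90
  Dec: +$767.05 − $1,024.08 → -$1,998.93
  Jan: +$767.05 → -$1,231.88
  Feb: +$767.05 → -$464.83
  Mar: +$767.05 − $4,904.52 → -$4,602.30
  Apr: +$767.05 → -$3,835.25
  May: +$767.05 → -$3,068.20
  Jun: +$767.05 → -$2,301.15
  Jul: +$767.05 → -$1,534.10
  Aug: +$767.05 → -$767.05
  Sep: +$767.05 → $0.00
Lowest trial balance = -$4,602.30 (Mar)
Initial deposit = cushion − low point = $1,534.10 − (-$4,602.30) = $6,136.40

$6,136.40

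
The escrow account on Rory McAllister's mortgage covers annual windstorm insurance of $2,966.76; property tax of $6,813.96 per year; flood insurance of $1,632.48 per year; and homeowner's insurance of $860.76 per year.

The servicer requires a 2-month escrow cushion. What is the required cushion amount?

$2,045.66

Windstorm insurance: $2,966.76/yr
Property tax: $6,813.96/yr
Flood insurance: $1,632.48/yr
Homeowner's insurance: $860.76/yr
Total annual escrow = $2,966.76 + $6,813.96 + $1,632.48 + $860.76 = $12,273.96
Monthly escrow = $12,273.96 ÷ 12 = $1,022.83
Cushion = 2 × $1,022.83 = $2,045.66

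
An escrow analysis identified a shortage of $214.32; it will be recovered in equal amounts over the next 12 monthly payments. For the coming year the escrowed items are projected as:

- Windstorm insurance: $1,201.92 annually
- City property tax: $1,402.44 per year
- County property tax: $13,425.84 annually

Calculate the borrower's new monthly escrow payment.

$1,353.71

Windstorm insurance: $1,201.92/yr
City property tax: $1,402.44/yr
County property tax: $13,425.84/yr
Yearly total = $16,030.20
Monthly escrow = $16,030.20 ÷ 12 = $1,335.85
Shortage per month = $214.32 / 12 = $17.86
New monthly escrow = $1,335.85 + $17.86 = $1,353.71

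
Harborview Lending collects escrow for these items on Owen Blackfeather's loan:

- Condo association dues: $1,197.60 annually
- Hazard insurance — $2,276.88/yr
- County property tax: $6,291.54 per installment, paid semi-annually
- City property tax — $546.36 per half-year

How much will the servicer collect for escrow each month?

Condo association dues = $1,197.60
Hazard insurance = $2,276.88
County property tax = $6,291.54 × 2 = $12,583.08
City property tax = $546.36 × 2 = $1,092.72
Yearly total = $17,150.28
Monthly escrow = $17,150.28 / 12 = $1,429.19

$1,429.19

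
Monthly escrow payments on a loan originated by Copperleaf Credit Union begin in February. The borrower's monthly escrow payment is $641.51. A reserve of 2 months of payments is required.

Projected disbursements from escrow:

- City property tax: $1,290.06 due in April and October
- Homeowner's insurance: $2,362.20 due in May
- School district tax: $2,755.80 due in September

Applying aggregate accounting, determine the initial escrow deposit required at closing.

Cushion = 2 × $641.51 = $1,283.02
Trial balance (start $0, +$641.51 each month, − disbursements):
  Feb: +$641.51 → $641.51
  Mar: +$641.51 → $1,283.02
  Apr: +$641.51 − $1,290.06 → $634.47
  May: +$641.51 − $2,362.20 → -$1,086.22
  Jun: +$641.51 → -$444.71
  Jul: +$641.51 → $196.80
  Aug: +$641.51 → $838.31
  Sep: +$641.51 − $2,755.80 → -$1,275.98
  Oct: +$641.51 − $1,290.06 → -$1,924.53
  Nov: +$641.51 → -$1,283.02
  Dec: +$641.51 → -$641.51
  Jan: +$641.51 → $0.00
Lowest trial balance = -$1,924.53 (Oct)
Initial deposit = cushion − low point = $1,283.02 − (-$1,924.53) = $3,207.55

$3,207.55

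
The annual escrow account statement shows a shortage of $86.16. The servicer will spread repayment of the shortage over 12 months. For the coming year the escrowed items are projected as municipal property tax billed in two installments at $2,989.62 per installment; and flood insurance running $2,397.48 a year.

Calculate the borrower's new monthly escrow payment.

$705.24

Municipal property tax = $2,989.62 × 2 = $5,979.24 per year
Flood insurance = $2,397.48 per year
Combined annual = $5,979.24 + $2,397.48 = $8,376.72
Base monthly escrow = $8,376.72 / 12 = $698.06
Shortage per month = $86.16 ÷ 12 = $7.18
New monthly escrow = $698.06 + $7.18 = $705.24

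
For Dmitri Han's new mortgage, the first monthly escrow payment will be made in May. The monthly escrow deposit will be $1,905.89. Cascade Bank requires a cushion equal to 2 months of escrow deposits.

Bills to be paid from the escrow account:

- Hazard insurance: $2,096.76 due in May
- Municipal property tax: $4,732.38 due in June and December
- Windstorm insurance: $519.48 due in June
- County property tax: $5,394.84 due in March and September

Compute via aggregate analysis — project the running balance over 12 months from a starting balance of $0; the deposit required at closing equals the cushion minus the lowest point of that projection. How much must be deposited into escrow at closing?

$7,348.62

Cushion = 2 × $1,905.89 = $3,811.78
Trial balance (start $0, +$1,905.89 each month, − disbursements):
  May: +$1,905.89 − $2,096.76 → -$190.87
  Jun: +$1,905.89 − $5,251.86 → -$3,536.84
  Jul: +$1,905.89 → -$1,630.95
  Aug: +$1,905.89 → $274.94
  Sep: +$1,905.89 − $5,394.84 → -$3,214.01
  Oct: +$1,905.89 → -$1,308.12
  Nov: +$1,905.89 → $597.77
  Dec: +$1,905.89 − $4,732.38 → -$2,228.72
  Jan: +$1,905.89 → -$322.83
  Feb: +$1,905.89 → $1,583.06
  Mar: +$1,905.89 − $5,394.84 → -$1,905.89
  Apr: +$1,905.89 → $0.00
Lowest trial balance = -$3,536.84 (Jun)
Initial deposit = cushion − low point = $3,811.78 − (-$3,536.84) = $7,348.62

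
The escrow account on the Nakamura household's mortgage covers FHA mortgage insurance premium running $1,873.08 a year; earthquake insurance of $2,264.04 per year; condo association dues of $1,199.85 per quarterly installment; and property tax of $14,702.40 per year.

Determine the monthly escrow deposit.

$1,969.91

FHA mortgage insurance premium: $1,873.08 annually
Earthquake insurance: $2,264.04 annually
Condo association dues: $1,199.85 × 4 = $4,799.40 annually
Property tax: $14,702.40 annually
Total per year = $1,873.08 + $2,264.04 + $4,799.40 + $14,702.40 = $23,638.92
Monthly escrow = $23,638.92 ÷ 12 = $1,969.91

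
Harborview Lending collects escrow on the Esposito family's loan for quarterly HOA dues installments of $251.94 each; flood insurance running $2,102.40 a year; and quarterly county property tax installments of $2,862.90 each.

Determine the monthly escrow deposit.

$1,213.48

HOA dues: $251.94 × 4 = $1,007.76 annually
Flood insurance: $2,102.40 annually
County property tax: $2,862.90 × 4 = $11,451.60 annually
Yearly total = $1,007.76 + $2,102.40 + $11,451.60 = $14,561.76
Monthly escrow = $14,561.76 / 12 = $1,213.48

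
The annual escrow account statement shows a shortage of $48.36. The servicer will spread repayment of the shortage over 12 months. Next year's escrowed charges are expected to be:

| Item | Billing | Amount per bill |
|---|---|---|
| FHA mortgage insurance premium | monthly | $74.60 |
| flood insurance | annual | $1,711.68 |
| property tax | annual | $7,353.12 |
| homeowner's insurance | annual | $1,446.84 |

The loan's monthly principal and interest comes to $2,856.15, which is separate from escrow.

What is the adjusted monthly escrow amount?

$954.60

FHA mortgage insurance premium: $74.60 × 12 = $895.20
Flood insurance: $1,711.68
Property tax: $7,353.12
Homeowner's insurance: $1,446.84
Combined annual = $11,406.84
Base monthly escrow = $11,406.84 / 12 = $950.57
Shortage per month = $48.36 / 12 = $4.03
New monthly escrow = $950.57 + $4.03 = $954.60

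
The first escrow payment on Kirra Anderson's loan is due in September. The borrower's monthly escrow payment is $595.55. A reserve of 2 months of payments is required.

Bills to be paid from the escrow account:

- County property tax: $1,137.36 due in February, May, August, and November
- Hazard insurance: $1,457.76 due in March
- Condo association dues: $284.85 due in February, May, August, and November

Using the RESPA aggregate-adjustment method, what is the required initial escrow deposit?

$1,555.54

Cushion = 2 × $595.55 = $1,191.10
Trial balance (start $0, +$595.55 each month, − disbursements):
  Sep: +$595.55 → $595.55
  Oct: +$595.55 → $1,191.10
  Nov: +$595.55 − $1,422.21 → $364.44
  Dec: +$595.55 → $959.99
  Jan: +$595.55 → $1,555.54
  Feb: +$595.55 − $1,422.21 → $728.88
  Mar: +$595.55 − $1,457.76 → -$133.33
  Apr: +$595.55 → $462.22
  May: +$595.55 − $1,422.21 → -$364.44
  Jun: +$595.55 → $231.11
  Jul: +$595.55 → $826.66
  Aug: +$595.55 − $1,422.21 → $0.00
Lowest trial balance = -$364.44 (May)
Initial deposit = cushion − low point = $1,191.10 − (-$364.44) = $1,555.54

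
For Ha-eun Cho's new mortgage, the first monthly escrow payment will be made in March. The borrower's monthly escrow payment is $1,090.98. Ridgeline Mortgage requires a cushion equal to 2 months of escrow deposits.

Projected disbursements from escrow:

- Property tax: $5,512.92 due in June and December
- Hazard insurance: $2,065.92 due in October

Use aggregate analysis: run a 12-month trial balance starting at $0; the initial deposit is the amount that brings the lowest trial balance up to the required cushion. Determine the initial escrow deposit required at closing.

$4,363.92

Cushion = 2 × $1,090.98 = $2,181.96
Trial balance (start $0, +$1,090.98 each month, − disbursements):
  Mar: +$1,090.98 → $1,090.98
  Apr: +$1,090.98 → $2,181.96
  May: +$1,090.98 → $3,272.94
  Jun: +$1,090.98 − $5,512.92 → -$1,149.00
  Jul: +$1,090.98 → -$58.02
  Aug: +$1,090.98 → $1,032.96
  Sep: +$1,090.98 → $2,123.94
  Oct: +$1,090.98 − $2,065.92 → $1,149.00
  Nov: +$1,090.98 → $2,239.98
  Dec: +$1,090.98 − $5,512.92 → -$2,181.96
  Jan: +$1,090.98 → -$1,090.98
  Feb: +$1,090.98 → $0.00
Lowest trial balance = -$2,181.96 (Dec)
Initial deposit = cushion − low point = $2,181.96 − (-$2,181.96) = $4,363.92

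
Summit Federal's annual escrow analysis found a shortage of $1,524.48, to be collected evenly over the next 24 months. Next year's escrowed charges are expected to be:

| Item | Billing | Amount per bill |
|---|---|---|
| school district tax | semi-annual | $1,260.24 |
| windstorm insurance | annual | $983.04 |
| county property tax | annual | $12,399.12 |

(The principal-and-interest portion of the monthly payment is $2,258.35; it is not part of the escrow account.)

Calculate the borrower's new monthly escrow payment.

$1,388.74

School district tax: $1,260.24 × 2 = $2,520.48 annually
Windstorm insurance: $983.04 annually
County property tax: $12,399.12 annually
Yearly total = $2,520.48 + $983.04 + $12,399.12 = $15,902.64
Monthly = $15,902.64 / 12 = $1,325.22
Monthly shortage recovery: $1,524.48 ÷ 24 = $63.52
Adjusted monthly = $1,325.22 + $63.52 = $1,388.74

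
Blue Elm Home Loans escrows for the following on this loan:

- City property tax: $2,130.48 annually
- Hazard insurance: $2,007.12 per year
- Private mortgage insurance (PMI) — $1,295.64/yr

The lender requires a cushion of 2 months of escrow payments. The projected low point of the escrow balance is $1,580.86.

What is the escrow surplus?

$675.32

City property tax = $2,130.48 annually
Hazard insurance = $2,007.12 annually
Private mortgage insurance (PMI) = $1,295.64 annually
Combined annual = $5,433.24
Monthly = $5,433.24 ÷ 12 = $452.77
Required cushion = 2 × $452.77 = $905.54
Excess over cushion: $1,580.86 − $905.54 = $675.32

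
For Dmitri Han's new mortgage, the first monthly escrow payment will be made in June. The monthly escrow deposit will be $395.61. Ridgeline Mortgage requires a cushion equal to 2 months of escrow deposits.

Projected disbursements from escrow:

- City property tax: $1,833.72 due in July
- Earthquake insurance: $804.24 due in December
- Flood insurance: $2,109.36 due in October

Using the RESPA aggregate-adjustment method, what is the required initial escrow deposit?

$2,769.27

Cushion = 2 × $395.61 = $791.22
Trial balance (start $0, +$395.61 each month, − disbursements):
  Jun: +$395.61 → $395.61
  Jul: +$395.61 − $1,833.72 → -$1,042.50
  Aug: +$395.61 → -$646.89
  Sep: +$395.61 → -$251.28
  Oct: +$395.61 − $2,109.36 → -$1,965.03
  Nov: +$395.61 → -$1,569.42
  Dec: +$395.61 − $804.24 → -$1,978.05
  Jan: +$395.61 → -$1,582.44
  Feb: +$395.61 → -$1,186.83
  Mar: +$395.61 → -$791.22
  Apr: +$395.61 → -$395.61
  May: +$395.61 → $0.00
Lowest trial balance = -$1,978.05 (Dec)
Initial deposit = cushion − low point = $791.22 − (-$1,978.05) = $2,769.27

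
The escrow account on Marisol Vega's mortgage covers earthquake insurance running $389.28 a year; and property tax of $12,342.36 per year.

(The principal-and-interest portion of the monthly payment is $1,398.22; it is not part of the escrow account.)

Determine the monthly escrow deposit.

Earthquake insurance = $389.28/yr
Property tax = $12,342.36/yr
Total per year = $12,731.64
Monthly escrow = $12,731.64 ÷ 12 = $1,060.97

$1,060.97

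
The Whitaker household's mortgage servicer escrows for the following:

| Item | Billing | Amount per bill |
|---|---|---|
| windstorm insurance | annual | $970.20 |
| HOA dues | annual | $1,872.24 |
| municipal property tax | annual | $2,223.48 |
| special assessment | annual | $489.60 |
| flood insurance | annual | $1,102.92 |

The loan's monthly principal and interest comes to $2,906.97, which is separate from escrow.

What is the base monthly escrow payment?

$554.87

Windstorm insurance: $970.20
HOA dues: $1,872.24
Municipal property tax: $2,223.48
Special assessment: $489.60
Flood insurance: $1,102.92
Total annual escrow = $6,658.44
Monthly = $6,658.44 ÷ 12 = $554.87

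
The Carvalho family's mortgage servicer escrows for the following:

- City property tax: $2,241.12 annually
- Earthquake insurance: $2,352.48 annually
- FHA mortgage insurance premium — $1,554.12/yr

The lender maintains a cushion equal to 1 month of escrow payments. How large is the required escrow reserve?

City property tax — $2,241.12
Earthquake insurance — $2,352.48
FHA mortgage insurance premium — $1,554.12
Annual escrow total = $2,241.12 + $2,352.48 + $1,554.12 = $6,147.72
Monthly = $6,147.72 ÷ 12 = $512.31
Required cushion = 1 × $512.31 = $512.31

$512.31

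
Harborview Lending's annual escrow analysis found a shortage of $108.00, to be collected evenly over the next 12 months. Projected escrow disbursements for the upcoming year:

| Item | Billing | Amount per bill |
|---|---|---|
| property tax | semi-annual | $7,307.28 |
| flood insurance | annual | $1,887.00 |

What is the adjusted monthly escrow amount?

$1,384.13

Property tax — $7,307.28 × 2 = $14,614.56 annually
Flood insurance — $1,887.00 annually
Annual escrow total = $16,501.56
Base monthly escrow = $16,501.56 / 12 = $1,375.13
Shortage per month = $108.00 ÷ 12 = $9.00
New monthly escrow = $1,375.13 + $9.00 = $1,384.13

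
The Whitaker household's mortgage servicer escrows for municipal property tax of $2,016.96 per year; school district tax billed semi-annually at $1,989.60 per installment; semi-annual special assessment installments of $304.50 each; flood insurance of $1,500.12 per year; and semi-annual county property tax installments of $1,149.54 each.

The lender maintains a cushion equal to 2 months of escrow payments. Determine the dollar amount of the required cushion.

$1,734.06

Municipal property tax: $2,016.96
School district tax: $1,989.60 × 2 = $3,979.20
Special assessment: $304.50 × 2 = $609.00
Flood insurance: $1,500.12
County property tax: $1,149.54 × 2 = $2,299.08
Combined annual = $10,404.36
Monthly = $10,404.36 / 12 = $867.03
Required cushion = 2 × $867.03 = $1,734.06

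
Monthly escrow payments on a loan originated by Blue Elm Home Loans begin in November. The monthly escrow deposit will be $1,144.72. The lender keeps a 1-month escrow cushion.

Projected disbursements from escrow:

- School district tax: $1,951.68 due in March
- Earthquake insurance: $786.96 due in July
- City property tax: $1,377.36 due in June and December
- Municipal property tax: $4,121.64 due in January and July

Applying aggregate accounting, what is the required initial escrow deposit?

$4,578.88

Cushion = 1 × $1,144.72 = $1,144.72
Trial balance (start $0, +$1,144.72 each month, − disbursements):
  Nov: +$1,144.72 → $1,144.72
  Dec: +$1,144.72 − $1,377.36 → $912.08
  Jan: +$1,144.72 − $4,121.64 → -$2,064.84
  Feb: +$1,144.72 → -$920.12
  Mar: +$1,144.72 − $1,951.68 → -$1,727.08
  Apr: +$1,144.72 → -$582.36
  May: +$1,144.72 → $562.36
  Jun: +$1,144.72 − $1,377.36 → $329.72
  Jul: +$1,144.72 − $4,908.60 → -$3,434.16
  Aug: +$1,144.72 → -$2,289.44
  Sep: +$1,144.72 → -$1,144.72
  Oct: +$1,144.72 → $0.00
Lowest trial balance = -$3,434.16 (Jul)
Initial deposit = cushion − low point = $1,144.72 − (-$3,434.16) = $4,578.88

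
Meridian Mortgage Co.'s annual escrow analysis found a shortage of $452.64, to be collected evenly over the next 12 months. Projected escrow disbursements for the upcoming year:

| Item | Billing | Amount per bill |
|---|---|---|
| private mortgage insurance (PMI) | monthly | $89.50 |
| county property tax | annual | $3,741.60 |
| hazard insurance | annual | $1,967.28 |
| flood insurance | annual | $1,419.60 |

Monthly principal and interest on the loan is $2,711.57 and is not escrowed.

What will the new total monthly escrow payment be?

Private mortgage insurance (PMI) = $89.50 × 12 = $1,074.00 annually
County property tax = $3,741.60 annually
Hazard insurance = $1,967.28 annually
Flood insurance = $1,419.60 annually
Combined annual = $1,074.00 + $3,741.60 + $1,967.28 + $1,419.60 = $8,202.48
Per month = $8,202.48 / 12 = $683.54
Shortage per month = $452.64 / 12 = $37.72
Adjusted monthly = $683.54 + $37.72 = $721.26

$721.26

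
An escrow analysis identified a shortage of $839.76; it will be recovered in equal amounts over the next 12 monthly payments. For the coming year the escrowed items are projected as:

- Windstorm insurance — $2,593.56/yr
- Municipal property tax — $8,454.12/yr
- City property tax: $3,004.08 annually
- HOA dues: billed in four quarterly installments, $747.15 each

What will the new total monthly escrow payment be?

Windstorm insurance: $2,593.56 annually
Municipal property tax: $8,454.12 annually
City property tax: $3,004.08 annually
HOA dues: $747.15 × 4 = $2,988.60 annually
Annual escrow total = $2,593.56 + $8,454.12 + $3,004.08 + $2,988.60 = $17,040.36
Monthly escrow = $17,040.36 / 12 = $1,420.03
Shortage per month = $839.76 / 12 = $69.98
Adjusted monthly = $1,420.03 + $69.98 = $1,490.01

$1,490.01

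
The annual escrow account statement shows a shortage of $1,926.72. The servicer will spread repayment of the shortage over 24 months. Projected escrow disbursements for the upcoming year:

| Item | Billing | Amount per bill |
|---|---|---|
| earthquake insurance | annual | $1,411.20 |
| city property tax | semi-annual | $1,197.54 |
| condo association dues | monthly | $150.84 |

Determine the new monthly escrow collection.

Earthquake insurance: $1,411.20
City property tax: $1,197.54 × 2 = $2,395.08
Condo association dues: $150.84 × 12 = $1,810.08
Yearly total = $5,616.36
Monthly escrow = $5,616.36 / 12 = $468.03
Shortage per month = $1,926.72 ÷ 24 = $80.28
Adjusted monthly = $468.03 + $80.28 = $548.31

$548.31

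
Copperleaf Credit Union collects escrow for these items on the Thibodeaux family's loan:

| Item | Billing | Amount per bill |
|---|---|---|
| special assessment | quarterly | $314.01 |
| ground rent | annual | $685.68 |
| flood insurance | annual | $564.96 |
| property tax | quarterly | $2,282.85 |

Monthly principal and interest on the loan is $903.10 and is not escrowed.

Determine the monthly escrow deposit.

$969.84

Special assessment = $314.01 × 4 = $1,256.04/yr
Ground rent = $685.68/yr
Flood insurance = $564.96/yr
Property tax = $2,282.85 × 4 = $9,131.40/yr
Total annual escrow = $1,256.04 + $685.68 + $564.96 + $9,131.40 = $11,638.08
Per month = $11,638.08 / 12 = $969.84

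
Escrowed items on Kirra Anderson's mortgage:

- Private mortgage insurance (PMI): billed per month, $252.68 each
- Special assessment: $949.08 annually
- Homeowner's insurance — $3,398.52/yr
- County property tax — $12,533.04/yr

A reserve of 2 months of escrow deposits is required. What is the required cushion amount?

Private mortgage insurance (PMI): $252.68 × 12 = $3,032.16/yr
Special assessment: $949.08/yr
Homeowner's insurance: $3,398.52/yr
County property tax: $12,533.04/yr
Total per year = $19,912.80
Per month = $19,912.80 ÷ 12 = $1,659.40
Reserve = 2 × $1,659.40 = $3,318.80

$3,318.80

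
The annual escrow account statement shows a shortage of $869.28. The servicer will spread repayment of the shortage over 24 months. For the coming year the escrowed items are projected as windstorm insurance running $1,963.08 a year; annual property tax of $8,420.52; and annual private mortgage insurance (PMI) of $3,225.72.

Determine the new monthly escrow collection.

$1,170.33

Windstorm insurance — $1,963.08
Property tax — $8,420.52
Private mortgage insurance (PMI) — $3,225.72
Total per year = $1,963.08 + $8,420.52 + $3,225.72 = $13,609.32
Monthly = $13,609.32 ÷ 12 = $1,134.11
Monthly shortage recovery: $869.28 ÷ 24 = $36.22
New monthly escrow = $1,134.11 + $36.22 = $1,170.33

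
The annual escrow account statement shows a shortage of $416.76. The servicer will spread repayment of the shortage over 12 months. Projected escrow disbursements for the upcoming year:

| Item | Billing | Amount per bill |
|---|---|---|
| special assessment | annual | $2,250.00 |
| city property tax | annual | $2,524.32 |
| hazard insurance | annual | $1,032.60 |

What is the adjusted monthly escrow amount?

$518.64

Special assessment = $2,250.00 per year
City property tax = $2,524.32 per year
Hazard insurance = $1,032.60 per year
Yearly total = $2,250.00 + $2,524.32 + $1,032.60 = $5,806.92
Monthly escrow = $5,806.92 / 12 = $483.91
Shortage per month = $416.76 / 12 = $34.73
Adjusted monthly = $483.91 + $34.73 = $518.64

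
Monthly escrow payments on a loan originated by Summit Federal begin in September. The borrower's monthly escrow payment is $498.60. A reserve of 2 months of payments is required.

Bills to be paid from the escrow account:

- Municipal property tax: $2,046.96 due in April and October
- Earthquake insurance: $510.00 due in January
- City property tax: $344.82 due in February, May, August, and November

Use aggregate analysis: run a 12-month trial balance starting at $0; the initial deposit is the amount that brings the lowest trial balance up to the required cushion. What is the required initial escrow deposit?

Cushion = 2 × $498.60 = $997.20
Trial balance (start $0, +$498.60 each month, − disbursements):
  Sep: +$498.60 → $498.60
  Oct: +$498.60 − $2,046.96 → -$1,049.76
  Nov: +$498.60 − $344.82 → -$895.98
  Dec: +$498.60 → -$397.38
  Jan: +$498.60 − $510.00 → -$408.78
  Feb: +$498.60 − $344.82 → -$255.00
  Mar: +$498.60 → $243.60
  Apr: +$498.60 − $2,046.96 → -$1,304.76
  May: +$498.60 − $344.82 → -$1,150.98
  Jun: +$498.60 → -$652.38
  Jul: +$498.60 → -$153.78
  Aug: +$498.60 − $344.82 → $0.00
Lowest trial balance = -$1,304.76 (Apr)
Initial deposit = cushion − low point = $997.20 − (-$1,304.76) = $2,301.96

$2,301.96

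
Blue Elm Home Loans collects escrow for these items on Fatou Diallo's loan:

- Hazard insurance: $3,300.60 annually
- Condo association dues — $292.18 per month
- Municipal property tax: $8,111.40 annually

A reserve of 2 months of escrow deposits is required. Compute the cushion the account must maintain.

Hazard insurance = $3,300.60
Condo association dues = $292.18 × 12 = $3,506.16
Municipal property tax = $8,111.40
Total annual escrow = $3,300.60 + $3,506.16 + $8,111.40 = $14,918.16
Per month = $14,918.16 ÷ 12 = $1,243.18
Required cushion = 2 × $1,243.18 = $2,486.36

$2,486.36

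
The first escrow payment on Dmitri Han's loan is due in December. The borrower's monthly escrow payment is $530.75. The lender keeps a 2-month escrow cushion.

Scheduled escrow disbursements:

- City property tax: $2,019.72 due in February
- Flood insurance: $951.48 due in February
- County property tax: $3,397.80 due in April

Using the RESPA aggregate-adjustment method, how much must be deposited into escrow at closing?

$4,776.75

Cushion = 2 × $530.75 = $1,061.50
Trial balance (start $0, +$530.75 each month, − disbursements):
  Dec: +$530.75 → $530.75
  Jan: +$530.75 → $1,061.50
  Feb: +$530.75 − $2,971.20 → -$1,378.95
  Mar: +$530.75 → -$848.20
  Apr: +$530.75 − $3,397.80 → -$3,715.25
  May: +$530.75 → -$3,184.50
  Jun: +$530.75 → -$2,653.75
  Jul: +$530.75 → -$2,123.00
  Aug: +$530.75 → -$1,592.25
  Sep: +$530.75 → -$1,061.50
  Oct: +$530.75 → -$530.75
  Nov: +$530.75 → $0.00
Lowest trial balance = -$3,715.25 (Apr)
Initial deposit = cushion − low point = $1,061.50 − (-$3,715.25) = $4,776.75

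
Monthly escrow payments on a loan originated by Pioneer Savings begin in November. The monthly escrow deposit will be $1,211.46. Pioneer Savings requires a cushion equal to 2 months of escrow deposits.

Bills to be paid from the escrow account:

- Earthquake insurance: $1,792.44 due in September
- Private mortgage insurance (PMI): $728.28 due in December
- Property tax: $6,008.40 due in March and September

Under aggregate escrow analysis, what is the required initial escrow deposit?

Cushion = 2 × $1,211.46 = $2,422.92
Trial balance (start $0, +$1,211.46 each month, − disbursements):
  Nov: +$1,211.46 → $1,211.46
  Dec: +$1,211.46 − $728.28 → $1,694.64
  Jan: +$1,211.46 → $2,906.10
  Feb: +$1,211.46 → $4,117.56
  Mar: +$1,211.46 − $6,008.40 → -$679.38
  Apr: +$1,211.46 → $532.08
  May: +$1,211.46 → $1,743.54
  Jun: +$1,211.46 → $2,955.00
  Jul: +$1,211.46 → $4,166.46
  Aug: +$1,211.46 → $5,377.92
  Sep: +$1,211.46 − $7,800.84 → -$1,211.46
  Oct: +$1,211.46 → $0.00
Lowest trial balance = -$1,211.46 (Sep)
Initial deposit = cushion − low point = $2,422.92 − (-$1,211.46) = $3,634.38

$3,634.38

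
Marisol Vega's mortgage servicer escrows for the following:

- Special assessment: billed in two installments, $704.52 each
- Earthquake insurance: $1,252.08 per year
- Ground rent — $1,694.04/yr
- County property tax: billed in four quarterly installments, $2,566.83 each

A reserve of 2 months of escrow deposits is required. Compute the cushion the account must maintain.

$2,437.08

Special assessment: $704.52 × 2 = $1,409.04
Earthquake insurance: $1,252.08
Ground rent: $1,694.04
County property tax: $2,566.83 × 4 = $10,267.32
Annual escrow total = $1,409.04 + $1,252.08 + $1,694.04 + $10,267.32 = $14,622.48
Monthly escrow = $14,622.48 / 12 = $1,218.54
Required cushion = 2 × $1,218.54 = $2,437.08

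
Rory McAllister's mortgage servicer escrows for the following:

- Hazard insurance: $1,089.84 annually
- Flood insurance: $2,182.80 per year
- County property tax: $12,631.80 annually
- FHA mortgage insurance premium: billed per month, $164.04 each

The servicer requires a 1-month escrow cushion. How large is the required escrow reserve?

Hazard insurance: $1,089.84/yr
Flood insurance: $2,182.80/yr
County property tax: $12,631.80/yr
FHA mortgage insurance premium: $164.04 × 12 = $1,968.48/yr
Total annual escrow = $17,872.92
Base monthly escrow = $17,872.92 / 12 = $1,489.41
Reserve = 1 × $1,489.41 = $1,489.41

$1,489.41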